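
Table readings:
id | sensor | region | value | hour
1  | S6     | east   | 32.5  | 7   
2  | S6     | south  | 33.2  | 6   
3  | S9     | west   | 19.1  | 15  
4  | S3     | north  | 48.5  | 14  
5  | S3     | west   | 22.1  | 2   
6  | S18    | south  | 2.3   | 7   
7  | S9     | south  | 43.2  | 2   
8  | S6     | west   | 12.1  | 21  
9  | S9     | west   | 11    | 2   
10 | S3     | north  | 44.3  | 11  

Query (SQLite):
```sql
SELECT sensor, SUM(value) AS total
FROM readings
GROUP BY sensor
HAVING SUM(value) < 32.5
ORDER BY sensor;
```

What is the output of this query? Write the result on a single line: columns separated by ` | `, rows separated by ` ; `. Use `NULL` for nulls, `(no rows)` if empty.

S18 | 2.3

Partition readings by sensor; compute SUM(value) within each group.
HAVING: keep groups where SUM(value) < 32.5.
  S18: ids {6} → SUM(value)=2.3
  S3: ids {4, 5, 10} → SUM(value)=114.9
  S6: ids {1, 2, 8} → SUM(value)=77.8
  S9: ids {3, 7, 9} → SUM(value)=73.3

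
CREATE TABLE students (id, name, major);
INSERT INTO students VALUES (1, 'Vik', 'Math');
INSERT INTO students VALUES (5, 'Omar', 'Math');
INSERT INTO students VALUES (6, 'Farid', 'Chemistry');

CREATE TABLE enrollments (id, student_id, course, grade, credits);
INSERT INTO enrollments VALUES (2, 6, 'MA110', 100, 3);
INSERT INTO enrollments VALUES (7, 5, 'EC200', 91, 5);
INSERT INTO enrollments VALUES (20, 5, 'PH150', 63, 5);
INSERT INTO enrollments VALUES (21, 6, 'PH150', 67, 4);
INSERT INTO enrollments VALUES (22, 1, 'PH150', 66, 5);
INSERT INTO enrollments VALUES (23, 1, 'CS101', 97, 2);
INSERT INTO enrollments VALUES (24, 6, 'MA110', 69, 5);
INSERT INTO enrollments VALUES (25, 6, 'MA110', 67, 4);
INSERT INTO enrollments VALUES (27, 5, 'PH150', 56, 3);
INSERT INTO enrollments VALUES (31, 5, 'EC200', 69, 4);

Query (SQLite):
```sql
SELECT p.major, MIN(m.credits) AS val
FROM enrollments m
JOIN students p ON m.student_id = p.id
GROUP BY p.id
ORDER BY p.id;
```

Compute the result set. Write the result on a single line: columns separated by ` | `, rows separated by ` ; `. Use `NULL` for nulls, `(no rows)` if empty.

Math | 2 ; Math | 3 ; Chemistry | 3

Join each enrollments row to its students via student_id.
Group joined rows by students.id; compute MIN(m.credits) per group.
  1: ids {22, 23} → MIN(m.credits)=2
  5: ids {7, 20, 27, 31} → MIN(m.credits)=3
  6: ids {2, 21, 24, 25} → MIN(m.credits)=3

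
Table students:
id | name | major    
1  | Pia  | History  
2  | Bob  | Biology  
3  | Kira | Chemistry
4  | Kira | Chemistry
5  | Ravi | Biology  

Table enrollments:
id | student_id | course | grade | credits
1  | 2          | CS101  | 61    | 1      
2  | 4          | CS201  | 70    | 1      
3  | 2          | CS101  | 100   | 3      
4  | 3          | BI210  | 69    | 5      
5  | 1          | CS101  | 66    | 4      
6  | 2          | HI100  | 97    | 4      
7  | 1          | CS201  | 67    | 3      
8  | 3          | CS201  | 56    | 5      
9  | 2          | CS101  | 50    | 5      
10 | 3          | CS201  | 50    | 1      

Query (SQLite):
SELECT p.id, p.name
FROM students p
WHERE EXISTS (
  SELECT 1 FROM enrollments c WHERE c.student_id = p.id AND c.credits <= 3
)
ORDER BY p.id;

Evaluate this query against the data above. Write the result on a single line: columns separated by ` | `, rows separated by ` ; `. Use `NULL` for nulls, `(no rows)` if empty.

For each students row, check whether any enrollments with matching student_id has credits <= 3.
Keep rows where that is true.

1 | Pia ; 2 | Bob ; 3 | Kira ; 4 | Kira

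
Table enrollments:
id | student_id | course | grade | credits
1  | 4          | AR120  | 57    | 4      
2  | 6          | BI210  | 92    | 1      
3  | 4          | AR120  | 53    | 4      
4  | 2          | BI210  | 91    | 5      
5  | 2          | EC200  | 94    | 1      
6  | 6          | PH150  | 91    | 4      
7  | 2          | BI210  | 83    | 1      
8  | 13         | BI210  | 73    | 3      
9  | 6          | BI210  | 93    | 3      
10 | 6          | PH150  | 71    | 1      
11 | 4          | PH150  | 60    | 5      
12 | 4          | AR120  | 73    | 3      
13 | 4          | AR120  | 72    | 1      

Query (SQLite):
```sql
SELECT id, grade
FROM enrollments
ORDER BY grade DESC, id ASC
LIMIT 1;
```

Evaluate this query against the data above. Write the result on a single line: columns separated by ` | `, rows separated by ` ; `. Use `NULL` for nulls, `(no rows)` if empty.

Sort by grade desc, tiebreak id asc: (94, id=5), (93, id=9), (92, id=2), (91, id=4) …. Take first 1.

5 | 94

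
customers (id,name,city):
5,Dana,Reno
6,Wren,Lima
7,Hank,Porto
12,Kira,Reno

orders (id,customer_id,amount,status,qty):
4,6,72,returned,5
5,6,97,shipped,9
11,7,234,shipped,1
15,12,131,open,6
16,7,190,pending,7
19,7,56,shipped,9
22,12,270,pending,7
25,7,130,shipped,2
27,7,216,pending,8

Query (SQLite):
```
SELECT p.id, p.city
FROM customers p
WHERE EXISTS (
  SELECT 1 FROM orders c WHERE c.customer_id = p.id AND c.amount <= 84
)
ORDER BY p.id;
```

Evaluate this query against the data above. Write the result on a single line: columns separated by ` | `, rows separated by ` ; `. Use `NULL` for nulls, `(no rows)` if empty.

6 | Lima ; 7 | Porto

For each customers row, check whether any orders with matching customer_id has amount <= 84.
Keep rows where that is true.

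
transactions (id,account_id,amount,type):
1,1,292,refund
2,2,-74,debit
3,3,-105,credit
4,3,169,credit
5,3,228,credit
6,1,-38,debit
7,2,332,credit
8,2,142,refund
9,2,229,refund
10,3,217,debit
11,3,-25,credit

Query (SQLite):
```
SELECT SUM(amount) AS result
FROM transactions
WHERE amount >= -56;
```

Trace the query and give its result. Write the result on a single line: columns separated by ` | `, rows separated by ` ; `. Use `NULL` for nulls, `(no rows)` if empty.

Rows where amount >= -56 → amount values: [292, 169, 228, -38, 332, 142, 229, 217, -25].
SUM of non-NULL values = 1546.

1546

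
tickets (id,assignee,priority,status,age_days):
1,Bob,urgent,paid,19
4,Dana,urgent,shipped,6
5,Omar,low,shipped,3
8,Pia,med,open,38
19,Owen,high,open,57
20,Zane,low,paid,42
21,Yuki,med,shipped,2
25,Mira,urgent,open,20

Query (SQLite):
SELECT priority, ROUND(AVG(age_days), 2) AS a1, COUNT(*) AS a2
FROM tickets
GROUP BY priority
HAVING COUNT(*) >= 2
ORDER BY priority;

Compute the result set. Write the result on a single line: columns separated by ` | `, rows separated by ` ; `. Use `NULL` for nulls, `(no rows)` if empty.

low | 22.5 | 2 ; med | 20 | 2 ; urgent | 15 | 3

Group tickets by priority.
Per group compute: ROUND(AVG(age_days), 2), COUNT(*).
HAVING: drop groups with fewer than 2 rows.
  high: ids {19} → ROUND(AVG(age_days), 2)=57, COUNT(*)=1
  low: ids {5, 20} → ROUND(AVG(age_days), 2)=22.5, COUNT(*)=2
  med: ids {8, 21} → ROUND(AVG(age_days), 2)=20, COUNT(*)=2
  urgent: ids {1, 4, 25} → ROUND(AVG(age_days), 2)=15, COUNT(*)=3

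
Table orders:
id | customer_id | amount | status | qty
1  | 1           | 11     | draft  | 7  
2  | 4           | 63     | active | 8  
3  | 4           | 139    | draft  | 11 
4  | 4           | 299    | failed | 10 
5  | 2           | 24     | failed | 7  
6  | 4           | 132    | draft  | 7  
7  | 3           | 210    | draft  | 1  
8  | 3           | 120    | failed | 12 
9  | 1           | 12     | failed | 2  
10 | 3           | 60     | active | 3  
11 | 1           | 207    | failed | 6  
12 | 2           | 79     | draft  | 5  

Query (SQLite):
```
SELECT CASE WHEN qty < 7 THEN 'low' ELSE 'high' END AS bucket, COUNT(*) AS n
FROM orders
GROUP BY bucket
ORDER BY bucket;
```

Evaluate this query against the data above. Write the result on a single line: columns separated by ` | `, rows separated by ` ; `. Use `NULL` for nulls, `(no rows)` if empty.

Bucket rows by qty < 7 → 'low' else 'high'; count each bucket.

high | 7 ; low | 5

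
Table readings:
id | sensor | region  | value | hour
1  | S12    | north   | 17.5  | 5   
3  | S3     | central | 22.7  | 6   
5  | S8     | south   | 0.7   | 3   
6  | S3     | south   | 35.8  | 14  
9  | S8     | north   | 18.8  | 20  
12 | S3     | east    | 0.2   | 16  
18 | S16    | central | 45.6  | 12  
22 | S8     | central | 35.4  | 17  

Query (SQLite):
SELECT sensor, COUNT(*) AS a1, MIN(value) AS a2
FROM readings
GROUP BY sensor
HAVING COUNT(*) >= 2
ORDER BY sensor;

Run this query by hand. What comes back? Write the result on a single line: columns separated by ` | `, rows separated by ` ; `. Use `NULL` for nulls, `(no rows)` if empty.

Group readings by sensor.
Per group compute: COUNT(*), MIN(value).
HAVING: drop groups with fewer than 2 rows.
  S12: ids {1} → COUNT(*)=1, MIN(value)=17.5
  S16: ids {18} → COUNT(*)=1, MIN(value)=45.6
  S3: ids {3, 6, 12} → COUNT(*)=3, MIN(value)=0.2
  S8: ids {5, 9, 22} → COUNT(*)=3, MIN(value)=0.7

S3 | 3 | 0.2 ; S8 | 3 | 0.7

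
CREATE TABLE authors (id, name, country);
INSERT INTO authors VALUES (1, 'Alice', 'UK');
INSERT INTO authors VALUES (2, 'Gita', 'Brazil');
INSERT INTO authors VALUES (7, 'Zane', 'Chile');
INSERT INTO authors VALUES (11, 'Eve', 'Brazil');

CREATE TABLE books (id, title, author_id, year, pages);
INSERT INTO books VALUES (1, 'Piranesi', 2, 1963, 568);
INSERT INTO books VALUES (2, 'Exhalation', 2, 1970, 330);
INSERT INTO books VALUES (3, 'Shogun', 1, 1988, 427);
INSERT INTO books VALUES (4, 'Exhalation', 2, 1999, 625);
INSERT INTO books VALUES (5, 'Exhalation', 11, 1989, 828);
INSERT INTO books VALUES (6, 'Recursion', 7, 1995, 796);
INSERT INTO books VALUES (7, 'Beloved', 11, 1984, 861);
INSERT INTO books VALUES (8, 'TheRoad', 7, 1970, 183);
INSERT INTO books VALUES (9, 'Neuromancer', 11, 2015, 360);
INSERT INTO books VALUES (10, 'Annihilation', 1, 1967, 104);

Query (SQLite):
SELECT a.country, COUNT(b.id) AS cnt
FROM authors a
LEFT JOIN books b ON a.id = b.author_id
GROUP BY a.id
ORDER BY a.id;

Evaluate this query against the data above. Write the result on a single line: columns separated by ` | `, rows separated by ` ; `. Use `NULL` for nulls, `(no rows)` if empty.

LEFT JOIN keeps every authors row; unmatched ones get NULL for books columns.
Group by authors.id and compute COUNT(b.id). COUNT(col) of an all-NULL group is 0.
  1: ids {3, 10} → COUNT(b.id)=2
  2: ids {1, 2, 4} → COUNT(b.id)=3
  7: ids {6, 8} → COUNT(b.id)=2
  11: ids {5, 7, 9} → COUNT(b.id)=3

UK | 2 ; Brazil | 3 ; Chile | 2 ; Brazil | 3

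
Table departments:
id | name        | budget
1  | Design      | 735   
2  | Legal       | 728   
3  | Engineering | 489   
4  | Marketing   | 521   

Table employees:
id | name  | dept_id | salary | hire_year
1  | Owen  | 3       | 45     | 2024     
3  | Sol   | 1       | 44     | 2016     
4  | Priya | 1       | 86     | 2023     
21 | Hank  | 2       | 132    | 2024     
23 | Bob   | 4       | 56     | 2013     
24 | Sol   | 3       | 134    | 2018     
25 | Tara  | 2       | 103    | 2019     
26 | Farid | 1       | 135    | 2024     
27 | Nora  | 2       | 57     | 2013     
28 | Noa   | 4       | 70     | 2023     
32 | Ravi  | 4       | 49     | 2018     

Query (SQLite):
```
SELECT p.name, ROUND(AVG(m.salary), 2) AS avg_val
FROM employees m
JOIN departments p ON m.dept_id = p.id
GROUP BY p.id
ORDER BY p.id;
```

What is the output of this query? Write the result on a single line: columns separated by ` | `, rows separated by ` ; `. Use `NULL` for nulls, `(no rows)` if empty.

Design | 88.33 ; Legal | 97.33 ; Engineering | 89.5 ; Marketing | 58.33

Join each employees row to its departments via dept_id.
Group joined rows by departments.id; compute ROUND(AVG(m.salary), 2) per group.
  1: ids {3, 4, 26} → ROUND(AVG(m.salary), 2)=88.33
  2: ids {21, 25, 27} → ROUND(AVG(m.salary), 2)=97.33
  3: ids {1, 24} → ROUND(AVG(m.salary), 2)=89.5
  4: ids {23, 28, 32} → ROUND(AVG(m.salary), 2)=58.33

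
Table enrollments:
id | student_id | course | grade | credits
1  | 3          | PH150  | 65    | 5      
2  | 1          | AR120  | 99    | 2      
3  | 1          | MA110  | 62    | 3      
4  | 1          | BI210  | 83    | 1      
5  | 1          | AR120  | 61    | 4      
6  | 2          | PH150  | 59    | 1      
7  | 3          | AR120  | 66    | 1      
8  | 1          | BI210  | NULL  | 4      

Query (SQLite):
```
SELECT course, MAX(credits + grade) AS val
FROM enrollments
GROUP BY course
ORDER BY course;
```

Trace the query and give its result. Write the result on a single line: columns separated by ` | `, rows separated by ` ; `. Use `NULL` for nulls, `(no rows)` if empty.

AR120 | 101 ; BI210 | 84 ; MA110 | 65 ; PH150 | 70

For each row compute credits + grade.
Group by course; take MAX of the expression per group.
  AR120: ids {2, 5, 7} → MAX(credits + grade)=101
  BI210: ids {4, 8} → MAX(credits + grade)=84
  MA110: ids {3} → MAX(credits + grade)=65
  PH150: ids {1, 6} → MAX(credits + grade)=70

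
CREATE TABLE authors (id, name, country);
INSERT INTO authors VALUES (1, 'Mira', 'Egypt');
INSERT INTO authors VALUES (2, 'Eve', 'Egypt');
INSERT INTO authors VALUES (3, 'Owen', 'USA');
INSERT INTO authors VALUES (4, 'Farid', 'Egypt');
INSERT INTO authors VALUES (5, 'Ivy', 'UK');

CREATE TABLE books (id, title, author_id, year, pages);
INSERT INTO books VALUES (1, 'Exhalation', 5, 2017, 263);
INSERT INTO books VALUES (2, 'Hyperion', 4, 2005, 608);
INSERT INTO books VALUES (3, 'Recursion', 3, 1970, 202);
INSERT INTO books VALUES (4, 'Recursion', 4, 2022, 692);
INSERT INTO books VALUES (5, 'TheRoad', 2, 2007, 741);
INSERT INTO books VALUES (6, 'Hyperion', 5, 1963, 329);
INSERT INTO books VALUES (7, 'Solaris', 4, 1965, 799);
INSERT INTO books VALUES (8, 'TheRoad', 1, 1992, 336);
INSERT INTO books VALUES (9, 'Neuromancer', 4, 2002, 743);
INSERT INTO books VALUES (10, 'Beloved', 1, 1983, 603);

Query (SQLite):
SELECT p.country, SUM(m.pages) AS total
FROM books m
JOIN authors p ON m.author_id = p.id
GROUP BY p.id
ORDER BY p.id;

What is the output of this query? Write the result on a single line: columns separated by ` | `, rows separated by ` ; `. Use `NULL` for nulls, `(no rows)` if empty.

Egypt | 939 ; Egypt | 741 ; USA | 202 ; Egypt | 2842 ; UK | 592

Join each books row to its authors via author_id.
Group joined rows by authors.id; compute SUM(m.pages) per group.
  1: ids {8, 10} → SUM(m.pages)=939
  2: ids {5} → SUM(m.pages)=741
  3: ids {3} → SUM(m.pages)=202
  4: ids {2, 4, 7, 9} → SUM(m.pages)=2842
  5: ids {1, 6} → SUM(m.pages)=592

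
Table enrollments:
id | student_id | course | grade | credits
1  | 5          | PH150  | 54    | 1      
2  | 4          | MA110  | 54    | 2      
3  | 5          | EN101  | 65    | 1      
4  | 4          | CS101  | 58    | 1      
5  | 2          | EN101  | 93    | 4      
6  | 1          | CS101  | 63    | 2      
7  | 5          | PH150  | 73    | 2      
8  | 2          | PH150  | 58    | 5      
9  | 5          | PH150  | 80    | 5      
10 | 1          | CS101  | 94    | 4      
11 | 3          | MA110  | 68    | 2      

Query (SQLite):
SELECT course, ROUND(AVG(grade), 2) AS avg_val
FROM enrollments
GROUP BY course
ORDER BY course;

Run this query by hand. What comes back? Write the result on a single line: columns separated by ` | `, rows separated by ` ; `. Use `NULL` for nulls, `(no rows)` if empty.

Partition enrollments by course; compute ROUND(AVG(grade), 2) within each group.
  CS101: ids {4, 6, 10} → ROUND(AVG(grade), 2)=71.67
  EN101: ids {3, 5} → ROUND(AVG(grade), 2)=79
  MA110: ids {2, 11} → ROUND(AVG(grade), 2)=61
  PH150: ids {1, 7, 8, 9} → ROUND(AVG(grade), 2)=66.25

CS101 | 71.67 ; EN101 | 79 ; MA110 | 61 ; PH150 | 66.25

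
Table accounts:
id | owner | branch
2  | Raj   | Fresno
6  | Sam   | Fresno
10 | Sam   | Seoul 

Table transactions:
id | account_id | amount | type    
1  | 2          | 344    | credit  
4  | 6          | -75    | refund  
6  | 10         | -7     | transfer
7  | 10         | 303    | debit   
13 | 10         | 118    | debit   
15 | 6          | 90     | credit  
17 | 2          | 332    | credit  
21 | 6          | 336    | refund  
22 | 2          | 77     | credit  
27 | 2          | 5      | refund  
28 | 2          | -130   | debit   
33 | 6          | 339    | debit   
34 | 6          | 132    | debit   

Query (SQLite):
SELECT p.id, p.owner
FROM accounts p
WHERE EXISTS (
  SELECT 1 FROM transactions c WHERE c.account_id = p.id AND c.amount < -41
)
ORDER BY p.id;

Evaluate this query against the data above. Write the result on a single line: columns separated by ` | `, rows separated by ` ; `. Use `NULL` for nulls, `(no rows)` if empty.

2 | Raj ; 6 | Sam

For each accounts row, check whether any transactions with matching account_id has amount < -41.
Keep rows where that is true.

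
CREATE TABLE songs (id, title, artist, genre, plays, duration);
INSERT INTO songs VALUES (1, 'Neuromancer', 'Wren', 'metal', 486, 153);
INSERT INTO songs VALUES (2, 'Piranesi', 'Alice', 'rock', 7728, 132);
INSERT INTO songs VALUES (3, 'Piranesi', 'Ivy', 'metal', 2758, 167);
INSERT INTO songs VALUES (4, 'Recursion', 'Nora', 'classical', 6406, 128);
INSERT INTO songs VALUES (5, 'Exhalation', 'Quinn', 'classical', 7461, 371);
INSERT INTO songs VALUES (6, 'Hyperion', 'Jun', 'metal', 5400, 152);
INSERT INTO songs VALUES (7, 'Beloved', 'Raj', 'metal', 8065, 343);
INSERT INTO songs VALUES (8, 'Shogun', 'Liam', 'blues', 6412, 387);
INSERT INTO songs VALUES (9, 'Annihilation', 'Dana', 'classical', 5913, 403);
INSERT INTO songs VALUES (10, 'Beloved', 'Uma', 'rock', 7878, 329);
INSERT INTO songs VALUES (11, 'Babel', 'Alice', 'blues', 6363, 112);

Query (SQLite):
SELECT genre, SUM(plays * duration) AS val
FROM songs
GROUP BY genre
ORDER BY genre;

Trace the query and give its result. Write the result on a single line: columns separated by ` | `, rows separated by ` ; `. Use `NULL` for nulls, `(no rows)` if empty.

For each row compute plays * duration.
Group by genre; take SUM of the expression per group.
  blues: ids {8, 11} → SUM(plays * duration)=3194100
  classical: ids {4, 5, 9} → SUM(plays * duration)=5970938
  metal: ids {1, 3, 6, 7} → SUM(plays * duration)=4122039
  rock: ids {2, 10} → SUM(plays * duration)=3611958

blues | 3194100 ; classical | 5970938 ; metal | 4122039 ; rock | 3611958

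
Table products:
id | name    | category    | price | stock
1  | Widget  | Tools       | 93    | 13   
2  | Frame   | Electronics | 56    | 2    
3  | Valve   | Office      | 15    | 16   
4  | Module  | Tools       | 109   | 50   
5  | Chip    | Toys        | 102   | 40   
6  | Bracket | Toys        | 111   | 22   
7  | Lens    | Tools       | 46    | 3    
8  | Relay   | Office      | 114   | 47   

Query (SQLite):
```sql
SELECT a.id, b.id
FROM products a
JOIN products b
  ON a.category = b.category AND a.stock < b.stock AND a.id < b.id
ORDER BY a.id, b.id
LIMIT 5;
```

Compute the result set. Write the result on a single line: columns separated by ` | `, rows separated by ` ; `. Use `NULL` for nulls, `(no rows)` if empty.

Pairs (a,b) with same category, a.stock < b.stock, a.id < b.id.
category groups: Electronics:{2} Office:{3,8} Tools:{1,4,7} Toys:{5,6}
Ordered by (a.id, b.id); first 5.

1 | 4 ; 3 | 8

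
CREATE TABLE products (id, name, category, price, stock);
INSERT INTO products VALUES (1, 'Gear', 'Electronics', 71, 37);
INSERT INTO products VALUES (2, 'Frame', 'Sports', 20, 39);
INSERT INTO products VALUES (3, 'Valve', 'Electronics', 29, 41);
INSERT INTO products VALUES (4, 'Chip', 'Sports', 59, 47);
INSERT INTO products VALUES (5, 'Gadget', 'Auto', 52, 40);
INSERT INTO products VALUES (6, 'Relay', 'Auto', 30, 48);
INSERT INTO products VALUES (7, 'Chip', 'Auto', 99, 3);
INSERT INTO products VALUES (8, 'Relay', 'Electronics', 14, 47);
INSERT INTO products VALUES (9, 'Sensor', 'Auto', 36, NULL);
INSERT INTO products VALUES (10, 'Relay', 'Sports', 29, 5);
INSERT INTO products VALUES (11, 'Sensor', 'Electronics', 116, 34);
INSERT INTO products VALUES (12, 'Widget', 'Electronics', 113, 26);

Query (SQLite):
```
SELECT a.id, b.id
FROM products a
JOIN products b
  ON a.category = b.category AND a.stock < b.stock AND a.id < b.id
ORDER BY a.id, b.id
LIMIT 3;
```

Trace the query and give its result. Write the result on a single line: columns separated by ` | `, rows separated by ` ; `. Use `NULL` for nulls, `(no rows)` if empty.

Pairs (a,b) with same category, a.stock < b.stock, a.id < b.id.
category groups: Auto:{5,6,7,9} Electronics:{1,3,8,11,12} Sports:{2,4,10}
Ordered by (a.id, b.id); first 3.

1 | 3 ; 1 | 8 ; 2 | 4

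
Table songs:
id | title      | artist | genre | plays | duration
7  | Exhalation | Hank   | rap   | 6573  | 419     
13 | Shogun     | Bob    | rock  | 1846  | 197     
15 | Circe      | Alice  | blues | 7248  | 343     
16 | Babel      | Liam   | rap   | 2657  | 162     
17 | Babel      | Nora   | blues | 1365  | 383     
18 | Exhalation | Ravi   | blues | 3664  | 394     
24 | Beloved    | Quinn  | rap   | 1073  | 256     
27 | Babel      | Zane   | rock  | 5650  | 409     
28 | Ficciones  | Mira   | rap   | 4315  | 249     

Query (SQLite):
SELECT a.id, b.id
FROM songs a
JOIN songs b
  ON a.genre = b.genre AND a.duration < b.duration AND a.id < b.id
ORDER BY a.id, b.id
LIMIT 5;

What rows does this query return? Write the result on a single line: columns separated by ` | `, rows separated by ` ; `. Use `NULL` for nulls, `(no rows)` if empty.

Pairs (a,b) with same genre, a.duration < b.duration, a.id < b.id.
genre groups: blues:{15,17,18} rap:{7,16,24,28} rock:{13,27}
Ordered by (a.id, b.id); first 5.

13 | 27 ; 15 | 17 ; 15 | 18 ; 16 | 24 ; 16 | 28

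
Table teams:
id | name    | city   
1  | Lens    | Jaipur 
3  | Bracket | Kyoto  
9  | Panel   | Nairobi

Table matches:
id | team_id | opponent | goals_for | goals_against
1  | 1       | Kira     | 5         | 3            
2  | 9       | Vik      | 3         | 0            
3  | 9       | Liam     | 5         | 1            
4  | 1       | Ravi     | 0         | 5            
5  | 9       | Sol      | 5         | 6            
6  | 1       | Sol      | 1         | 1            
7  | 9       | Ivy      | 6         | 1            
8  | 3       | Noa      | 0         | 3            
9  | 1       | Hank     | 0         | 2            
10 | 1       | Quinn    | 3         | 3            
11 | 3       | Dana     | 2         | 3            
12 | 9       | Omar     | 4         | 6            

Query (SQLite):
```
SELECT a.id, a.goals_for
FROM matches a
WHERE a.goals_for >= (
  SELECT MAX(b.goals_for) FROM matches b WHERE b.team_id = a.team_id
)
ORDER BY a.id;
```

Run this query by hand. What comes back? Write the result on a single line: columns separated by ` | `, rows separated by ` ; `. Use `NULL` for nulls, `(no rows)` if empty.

For each matches row a, compute MAX(goals_for) over rows sharing a.team_id.
Keep row a if a.goals_for >= that per-group MAX.
  team_id=1: MAX(goals_for) = 5
  team_id=3: MAX(goals_for) = 2
  team_id=9: MAX(goals_for) = 6

1 | 5 ; 7 | 6 ; 11 | 2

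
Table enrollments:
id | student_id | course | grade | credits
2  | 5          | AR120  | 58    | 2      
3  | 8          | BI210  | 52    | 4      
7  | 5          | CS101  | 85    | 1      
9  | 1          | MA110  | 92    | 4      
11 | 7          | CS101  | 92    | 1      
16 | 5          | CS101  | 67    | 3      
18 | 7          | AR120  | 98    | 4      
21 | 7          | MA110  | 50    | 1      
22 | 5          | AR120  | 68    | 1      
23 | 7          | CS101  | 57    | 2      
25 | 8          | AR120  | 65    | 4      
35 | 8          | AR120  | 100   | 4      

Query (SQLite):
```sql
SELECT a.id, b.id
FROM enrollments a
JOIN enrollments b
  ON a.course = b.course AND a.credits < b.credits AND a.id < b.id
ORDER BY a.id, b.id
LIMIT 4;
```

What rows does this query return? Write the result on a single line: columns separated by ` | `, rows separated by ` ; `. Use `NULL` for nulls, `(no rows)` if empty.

Pairs (a,b) with same course, a.credits < b.credits, a.id < b.id.
course groups: AR120:{2,18,22,25,35} BI210:{3} CS101:{7,11,16,23} MA110:{9,21}
Ordered by (a.id, b.id); first 4.

2 | 18 ; 2 | 25 ; 2 | 35 ; 7 | 16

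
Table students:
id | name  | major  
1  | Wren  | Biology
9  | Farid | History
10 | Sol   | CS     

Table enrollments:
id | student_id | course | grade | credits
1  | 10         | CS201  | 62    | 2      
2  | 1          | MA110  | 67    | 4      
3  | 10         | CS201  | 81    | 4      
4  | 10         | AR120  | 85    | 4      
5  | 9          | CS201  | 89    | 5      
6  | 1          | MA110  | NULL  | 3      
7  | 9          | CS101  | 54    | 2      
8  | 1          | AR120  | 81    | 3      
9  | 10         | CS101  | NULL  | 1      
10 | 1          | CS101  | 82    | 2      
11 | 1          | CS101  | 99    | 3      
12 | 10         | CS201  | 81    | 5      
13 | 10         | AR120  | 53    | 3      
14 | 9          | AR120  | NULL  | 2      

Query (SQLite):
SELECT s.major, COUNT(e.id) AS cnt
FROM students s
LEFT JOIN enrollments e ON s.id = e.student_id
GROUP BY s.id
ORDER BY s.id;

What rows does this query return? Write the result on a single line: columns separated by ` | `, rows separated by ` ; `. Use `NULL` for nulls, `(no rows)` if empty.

Biology | 5 ; History | 3 ; CS | 6

LEFT JOIN keeps every students row; unmatched ones get NULL for enrollments columns.
Group by students.id and compute COUNT(e.id). COUNT(col) of an all-NULL group is 0.
  1: ids {2, 6, 8, 10, 11} → COUNT(e.id)=5
  9: ids {5, 7, 14} → COUNT(e.id)=3
  10: ids {1, 3, 4, 9, 12, 13} → COUNT(e.id)=6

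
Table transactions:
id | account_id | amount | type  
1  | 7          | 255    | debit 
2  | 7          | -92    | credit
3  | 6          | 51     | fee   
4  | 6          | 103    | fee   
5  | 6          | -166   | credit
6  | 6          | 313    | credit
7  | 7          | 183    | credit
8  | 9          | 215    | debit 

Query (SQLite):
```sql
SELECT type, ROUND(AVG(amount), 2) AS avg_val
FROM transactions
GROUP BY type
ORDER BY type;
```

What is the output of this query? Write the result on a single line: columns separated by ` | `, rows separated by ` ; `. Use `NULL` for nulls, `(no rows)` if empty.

credit | 59.5 ; debit | 235 ; fee | 77

Partition transactions by type; compute ROUND(AVG(amount), 2) within each group.
  credit: ids {2, 5, 6, 7} → ROUND(AVG(amount), 2)=59.5
  debit: ids {1, 8} → ROUND(AVG(amount), 2)=235
  fee: ids {3, 4} → ROUND(AVG(amount), 2)=77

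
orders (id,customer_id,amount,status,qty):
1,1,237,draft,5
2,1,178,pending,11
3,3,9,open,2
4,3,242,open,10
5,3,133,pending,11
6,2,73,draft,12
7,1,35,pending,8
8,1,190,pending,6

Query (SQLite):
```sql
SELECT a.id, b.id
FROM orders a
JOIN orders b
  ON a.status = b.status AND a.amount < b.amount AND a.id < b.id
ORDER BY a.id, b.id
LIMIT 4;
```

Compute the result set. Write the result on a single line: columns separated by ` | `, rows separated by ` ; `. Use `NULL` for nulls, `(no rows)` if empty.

Pairs (a,b) with same status, a.amount < b.amount, a.id < b.id.
status groups: draft:{1,6} open:{3,4} pending:{2,5,7,8}
Ordered by (a.id, b.id); first 4.

2 | 8 ; 3 | 4 ; 5 | 8 ; 7 | 8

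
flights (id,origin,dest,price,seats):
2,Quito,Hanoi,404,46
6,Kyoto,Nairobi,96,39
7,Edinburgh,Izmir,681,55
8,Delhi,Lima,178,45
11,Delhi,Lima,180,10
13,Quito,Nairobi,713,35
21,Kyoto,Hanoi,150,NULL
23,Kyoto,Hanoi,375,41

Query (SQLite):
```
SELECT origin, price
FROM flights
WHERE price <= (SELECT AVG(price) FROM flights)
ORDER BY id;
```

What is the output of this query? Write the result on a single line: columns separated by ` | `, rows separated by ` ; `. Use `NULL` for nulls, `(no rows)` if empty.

Kyoto | 96 ; Delhi | 178 ; Delhi | 180 ; Kyoto | 150

Scalar subquery: AVG(price) over all flights rows = 347.125.
Keep rows where price <= that value.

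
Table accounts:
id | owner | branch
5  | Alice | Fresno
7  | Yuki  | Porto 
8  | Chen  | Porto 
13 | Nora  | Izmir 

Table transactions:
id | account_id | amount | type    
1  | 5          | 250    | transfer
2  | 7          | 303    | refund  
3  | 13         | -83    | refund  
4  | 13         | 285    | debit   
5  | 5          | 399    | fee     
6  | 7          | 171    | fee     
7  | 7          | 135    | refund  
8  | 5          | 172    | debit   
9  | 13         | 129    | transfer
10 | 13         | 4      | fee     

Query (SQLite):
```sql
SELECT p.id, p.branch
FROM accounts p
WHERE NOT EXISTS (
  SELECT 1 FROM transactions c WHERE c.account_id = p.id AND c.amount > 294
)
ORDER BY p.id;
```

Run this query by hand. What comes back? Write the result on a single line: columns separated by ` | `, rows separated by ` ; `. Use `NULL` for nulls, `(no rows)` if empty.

For each accounts row, check whether any transactions with matching account_id has amount > 294.
Keep rows where that is false.

8 | Porto ; 13 | Izmir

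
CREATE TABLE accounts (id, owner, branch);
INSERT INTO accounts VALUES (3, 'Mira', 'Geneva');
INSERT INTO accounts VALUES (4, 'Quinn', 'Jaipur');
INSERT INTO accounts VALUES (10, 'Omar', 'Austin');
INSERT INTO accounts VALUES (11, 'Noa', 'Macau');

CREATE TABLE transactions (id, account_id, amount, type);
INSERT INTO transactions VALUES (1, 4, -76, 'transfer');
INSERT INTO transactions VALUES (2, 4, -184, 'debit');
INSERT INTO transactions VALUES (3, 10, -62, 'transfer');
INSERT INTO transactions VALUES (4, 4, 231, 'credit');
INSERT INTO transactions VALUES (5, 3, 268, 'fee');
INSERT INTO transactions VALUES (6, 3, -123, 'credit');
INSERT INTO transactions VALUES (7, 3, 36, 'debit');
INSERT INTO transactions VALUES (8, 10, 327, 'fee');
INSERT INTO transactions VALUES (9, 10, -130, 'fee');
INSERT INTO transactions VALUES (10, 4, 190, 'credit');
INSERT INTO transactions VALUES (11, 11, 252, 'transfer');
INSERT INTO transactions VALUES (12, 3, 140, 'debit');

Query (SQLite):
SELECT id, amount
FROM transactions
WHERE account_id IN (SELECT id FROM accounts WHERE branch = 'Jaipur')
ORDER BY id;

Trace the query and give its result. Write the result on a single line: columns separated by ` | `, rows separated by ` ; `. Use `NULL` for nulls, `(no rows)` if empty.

Inner query: accounts.id where branch = 'Jaipur'.
Outer: keep transactions rows whose account_id is in that set.
Inner query → {4}

1 | -76 ; 2 | -184 ; 4 | 231 ; 10 | 190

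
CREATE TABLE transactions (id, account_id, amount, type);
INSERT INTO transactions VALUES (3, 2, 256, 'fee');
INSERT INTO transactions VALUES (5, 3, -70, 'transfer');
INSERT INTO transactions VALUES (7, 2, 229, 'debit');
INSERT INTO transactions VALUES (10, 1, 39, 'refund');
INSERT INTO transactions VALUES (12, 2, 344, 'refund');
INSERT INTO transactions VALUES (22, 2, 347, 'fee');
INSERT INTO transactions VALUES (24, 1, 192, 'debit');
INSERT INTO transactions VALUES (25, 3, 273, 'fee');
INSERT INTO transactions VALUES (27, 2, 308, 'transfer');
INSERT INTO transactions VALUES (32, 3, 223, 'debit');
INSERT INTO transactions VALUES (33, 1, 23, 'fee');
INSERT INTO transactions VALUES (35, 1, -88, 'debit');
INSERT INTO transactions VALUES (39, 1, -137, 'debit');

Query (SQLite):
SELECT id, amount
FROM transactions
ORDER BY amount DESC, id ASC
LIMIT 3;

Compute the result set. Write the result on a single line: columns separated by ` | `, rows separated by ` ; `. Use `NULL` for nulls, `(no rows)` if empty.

22 | 347 ; 12 | 344 ; 27 | 308

Sort by amount desc, tiebreak id asc: (347, id=22), (344, id=12), (308, id=27), (273, id=25), (256, id=3), (229, id=7) …. Take first 3.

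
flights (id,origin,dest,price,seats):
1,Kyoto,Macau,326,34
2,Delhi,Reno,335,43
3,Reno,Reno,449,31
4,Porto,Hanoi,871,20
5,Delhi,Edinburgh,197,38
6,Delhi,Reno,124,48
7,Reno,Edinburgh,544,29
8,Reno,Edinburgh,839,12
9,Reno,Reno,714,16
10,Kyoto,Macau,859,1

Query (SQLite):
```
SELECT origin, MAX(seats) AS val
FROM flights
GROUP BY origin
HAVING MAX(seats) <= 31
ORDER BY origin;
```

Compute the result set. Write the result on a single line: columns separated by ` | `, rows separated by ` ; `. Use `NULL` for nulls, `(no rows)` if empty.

Porto | 20 ; Reno | 31

Partition flights by origin; compute MAX(seats) within each group.
HAVING: keep groups where MAX(seats) <= 31.
  Delhi: ids {2, 5, 6} → MAX(seats)=48
  Kyoto: ids {1, 10} → MAX(seats)=34
  Porto: ids {4} → MAX(seats)=20
  Reno: ids {3, 7, 8, 9} → MAX(seats)=31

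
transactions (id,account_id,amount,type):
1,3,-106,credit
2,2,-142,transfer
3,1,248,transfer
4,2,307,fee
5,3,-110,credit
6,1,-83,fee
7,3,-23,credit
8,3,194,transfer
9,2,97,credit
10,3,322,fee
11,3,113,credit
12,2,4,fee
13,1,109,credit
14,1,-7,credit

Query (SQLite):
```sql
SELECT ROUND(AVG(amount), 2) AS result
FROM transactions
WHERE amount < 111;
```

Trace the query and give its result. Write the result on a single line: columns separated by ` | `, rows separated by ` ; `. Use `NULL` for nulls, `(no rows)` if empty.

-29

Rows where amount < 111 → amount values: [-106, -142, -110, -83, -23, 97, 4, 109, -7].
AVG = -261 / 9 (rounded to 2 dp).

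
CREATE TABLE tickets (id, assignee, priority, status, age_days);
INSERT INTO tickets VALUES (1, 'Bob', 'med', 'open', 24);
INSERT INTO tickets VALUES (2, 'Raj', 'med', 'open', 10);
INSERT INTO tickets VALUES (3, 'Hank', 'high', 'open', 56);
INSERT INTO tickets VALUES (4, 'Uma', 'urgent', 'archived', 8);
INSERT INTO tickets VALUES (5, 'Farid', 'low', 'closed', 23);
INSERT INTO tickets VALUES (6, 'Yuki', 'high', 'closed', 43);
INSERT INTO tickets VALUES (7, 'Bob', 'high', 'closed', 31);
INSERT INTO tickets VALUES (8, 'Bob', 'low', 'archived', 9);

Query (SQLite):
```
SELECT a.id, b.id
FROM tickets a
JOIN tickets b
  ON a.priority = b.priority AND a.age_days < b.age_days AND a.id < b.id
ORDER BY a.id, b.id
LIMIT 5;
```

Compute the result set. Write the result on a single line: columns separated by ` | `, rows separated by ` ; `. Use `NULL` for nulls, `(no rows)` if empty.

Pairs (a,b) with same priority, a.age_days < b.age_days, a.id < b.id.
priority groups: high:{3,6,7} low:{5,8} med:{1,2} urgent:{4}
Ordered by (a.id, b.id); first 5.

(no rows)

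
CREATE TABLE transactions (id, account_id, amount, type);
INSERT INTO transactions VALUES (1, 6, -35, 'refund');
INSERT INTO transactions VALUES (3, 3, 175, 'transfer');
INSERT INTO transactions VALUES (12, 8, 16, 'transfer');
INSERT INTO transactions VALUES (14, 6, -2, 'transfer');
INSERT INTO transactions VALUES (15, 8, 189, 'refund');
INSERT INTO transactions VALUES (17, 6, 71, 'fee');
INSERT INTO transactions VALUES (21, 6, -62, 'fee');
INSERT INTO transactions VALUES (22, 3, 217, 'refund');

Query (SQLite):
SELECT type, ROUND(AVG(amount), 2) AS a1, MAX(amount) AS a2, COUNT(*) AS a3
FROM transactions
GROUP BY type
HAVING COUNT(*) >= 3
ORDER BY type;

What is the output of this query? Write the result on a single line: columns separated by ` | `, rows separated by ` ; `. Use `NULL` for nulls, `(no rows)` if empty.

Group transactions by type.
Per group compute: ROUND(AVG(amount), 2), MAX(amount), COUNT(*).
HAVING: drop groups with fewer than 3 rows.
  fee: ids {17, 21} → ROUND(AVG(amount), 2)=4.5, MAX(amount)=71, COUNT(*)=2
  refund: ids {1, 15, 22} → ROUND(AVG(amount), 2)=123.67, MAX(amount)=217, COUNT(*)=3
  transfer: ids {3, 12, 14} → ROUND(AVG(amount), 2)=63, MAX(amount)=175, COUNT(*)=3

refund | 123.67 | 217 | 3 ; transfer | 63 | 175 | 3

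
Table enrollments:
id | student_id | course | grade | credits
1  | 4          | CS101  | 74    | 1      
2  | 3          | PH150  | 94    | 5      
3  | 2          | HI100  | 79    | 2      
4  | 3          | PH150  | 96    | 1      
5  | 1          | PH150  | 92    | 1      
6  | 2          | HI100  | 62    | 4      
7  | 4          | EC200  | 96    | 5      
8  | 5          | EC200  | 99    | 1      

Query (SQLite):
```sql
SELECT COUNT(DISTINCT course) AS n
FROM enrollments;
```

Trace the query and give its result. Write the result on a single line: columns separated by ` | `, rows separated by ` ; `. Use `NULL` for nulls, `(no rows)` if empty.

4

Count distinct non-NULL course values.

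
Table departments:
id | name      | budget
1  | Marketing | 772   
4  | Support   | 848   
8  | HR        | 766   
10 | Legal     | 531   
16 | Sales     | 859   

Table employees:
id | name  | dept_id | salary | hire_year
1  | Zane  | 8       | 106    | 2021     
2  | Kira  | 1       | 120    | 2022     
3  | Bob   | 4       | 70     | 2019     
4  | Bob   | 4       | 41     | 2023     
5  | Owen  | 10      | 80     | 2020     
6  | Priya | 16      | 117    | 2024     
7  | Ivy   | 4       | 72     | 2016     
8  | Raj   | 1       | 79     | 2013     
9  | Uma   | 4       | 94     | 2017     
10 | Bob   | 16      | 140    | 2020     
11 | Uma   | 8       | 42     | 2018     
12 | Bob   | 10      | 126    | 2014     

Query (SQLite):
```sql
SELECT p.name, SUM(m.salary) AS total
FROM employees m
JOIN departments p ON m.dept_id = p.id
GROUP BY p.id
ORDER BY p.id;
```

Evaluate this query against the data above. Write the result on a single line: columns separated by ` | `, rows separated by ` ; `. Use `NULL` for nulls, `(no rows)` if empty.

Join each employees row to its departments via dept_id.
Group joined rows by departments.id; compute SUM(m.salary) per group.
  1: ids {2, 8} → SUM(m.salary)=199
  4: ids {3, 4, 7, 9} → SUM(m.salary)=277
  8: ids {1, 11} → SUM(m.salary)=148
  10: ids {5, 12} → SUM(m.salary)=206
  16: ids {6, 10} → SUM(m.salary)=257

Marketing | 199 ; Support | 277 ; HR | 148 ; Legal | 206 ; Sales | 257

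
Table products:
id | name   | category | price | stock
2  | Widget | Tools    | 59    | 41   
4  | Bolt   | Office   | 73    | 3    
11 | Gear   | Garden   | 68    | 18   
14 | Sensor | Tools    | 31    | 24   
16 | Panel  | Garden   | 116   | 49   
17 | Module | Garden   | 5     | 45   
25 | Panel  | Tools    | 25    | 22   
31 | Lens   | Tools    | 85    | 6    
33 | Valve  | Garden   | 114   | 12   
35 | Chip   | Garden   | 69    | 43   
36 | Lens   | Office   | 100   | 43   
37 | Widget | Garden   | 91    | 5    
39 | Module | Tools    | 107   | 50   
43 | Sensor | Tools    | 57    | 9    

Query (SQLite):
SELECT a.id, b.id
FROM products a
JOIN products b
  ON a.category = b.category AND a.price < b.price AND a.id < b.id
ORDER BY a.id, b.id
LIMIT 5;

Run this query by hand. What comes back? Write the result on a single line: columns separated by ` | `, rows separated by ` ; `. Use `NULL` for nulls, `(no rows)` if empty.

2 | 31 ; 2 | 39 ; 4 | 36 ; 11 | 16 ; 11 | 33

Pairs (a,b) with same category, a.price < b.price, a.id < b.id.
category groups: Garden:{11,16,17,33,35,37} Office:{4,36} Tools:{2,14,25,31,39,43}
Ordered by (a.id, b.id); first 5.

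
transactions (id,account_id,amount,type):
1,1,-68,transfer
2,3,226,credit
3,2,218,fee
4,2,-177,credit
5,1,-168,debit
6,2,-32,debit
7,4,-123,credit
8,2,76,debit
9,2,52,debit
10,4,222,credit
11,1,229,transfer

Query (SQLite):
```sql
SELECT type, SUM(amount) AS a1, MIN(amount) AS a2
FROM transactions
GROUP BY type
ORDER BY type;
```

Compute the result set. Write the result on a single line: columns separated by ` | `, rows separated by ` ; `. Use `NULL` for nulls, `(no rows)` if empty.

credit | 148 | -177 ; debit | -72 | -168 ; fee | 218 | 218 ; transfer | 161 | -68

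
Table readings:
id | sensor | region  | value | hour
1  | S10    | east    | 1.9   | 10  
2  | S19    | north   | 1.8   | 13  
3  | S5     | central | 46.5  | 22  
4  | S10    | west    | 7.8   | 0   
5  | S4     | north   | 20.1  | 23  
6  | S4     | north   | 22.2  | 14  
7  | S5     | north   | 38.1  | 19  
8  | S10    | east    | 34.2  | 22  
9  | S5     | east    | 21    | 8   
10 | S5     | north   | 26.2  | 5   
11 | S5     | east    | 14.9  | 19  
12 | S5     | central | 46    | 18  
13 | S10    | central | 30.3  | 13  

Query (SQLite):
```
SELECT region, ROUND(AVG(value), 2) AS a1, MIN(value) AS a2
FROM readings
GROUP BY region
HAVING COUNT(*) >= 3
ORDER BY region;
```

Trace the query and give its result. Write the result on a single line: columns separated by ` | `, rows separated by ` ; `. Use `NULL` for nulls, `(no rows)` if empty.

Group readings by region.
Per group compute: ROUND(AVG(value), 2), MIN(value).
HAVING: drop groups with fewer than 3 rows.
  central: ids {3, 12, 13} → ROUND(AVG(value), 2)=40.93, MIN(value)=30.3
  east: ids {1, 8, 9, 11} → ROUND(AVG(value), 2)=18, MIN(value)=1.9
  north: ids {2, 5, 6, 7, 10} → ROUND(AVG(value), 2)=21.68, MIN(value)=1.8
  west: ids {4} → ROUND(AVG(value), 2)=7.8, MIN(value)=7.8

central | 40.93 | 30.3 ; east | 18 | 1.9 ; north | 21.68 | 1.8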